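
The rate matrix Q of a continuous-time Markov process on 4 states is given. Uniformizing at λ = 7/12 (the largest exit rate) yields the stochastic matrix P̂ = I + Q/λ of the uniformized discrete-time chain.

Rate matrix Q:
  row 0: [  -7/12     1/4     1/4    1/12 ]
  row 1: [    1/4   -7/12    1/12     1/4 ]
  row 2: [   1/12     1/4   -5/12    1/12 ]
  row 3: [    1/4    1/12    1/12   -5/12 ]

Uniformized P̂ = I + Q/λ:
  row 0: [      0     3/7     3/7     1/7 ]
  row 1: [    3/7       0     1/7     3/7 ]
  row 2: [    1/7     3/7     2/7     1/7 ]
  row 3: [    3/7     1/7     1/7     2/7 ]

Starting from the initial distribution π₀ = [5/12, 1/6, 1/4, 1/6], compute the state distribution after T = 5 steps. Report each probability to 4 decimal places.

π = [0.2499, 0.2501, 0.2501, 0.2499]

t=0: π = [0.4167, 0.1667, 0.2500, 0.1667]
t=1: π = [0.1786, 0.3095, 0.2976, 0.2143]
t=2: π = [0.2670, 0.2347, 0.2364, 0.2619]
t=3: π = [0.2466, 0.2532, 0.2529, 0.2473]
t=4: π = [0.2506, 0.2494, 0.2494, 0.2505]
t=5: π = [0.2499, 0.2501, 0.2501, 0.2499]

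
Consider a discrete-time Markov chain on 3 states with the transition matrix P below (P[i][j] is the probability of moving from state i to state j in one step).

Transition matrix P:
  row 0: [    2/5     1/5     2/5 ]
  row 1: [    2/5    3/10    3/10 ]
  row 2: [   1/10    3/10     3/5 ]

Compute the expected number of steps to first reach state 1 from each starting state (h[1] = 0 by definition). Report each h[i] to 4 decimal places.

First-step conditioning: h[1] = 0; for i ≠ 1, h[i] = 1 + Σ_k P[i][k]·h[k].
  h[0] = 1 + 2/5·h[0] + 2/5·h[2]
  h[2] = 1 + 1/10·h[0] + 3/5·h[2]
Solving the 2×2 linear system over states ≠ 1 gives exactly h = [4, 0, 7/2] (h[1] = 0 is the target).

h = [4.0000, 0.0000, 3.5000]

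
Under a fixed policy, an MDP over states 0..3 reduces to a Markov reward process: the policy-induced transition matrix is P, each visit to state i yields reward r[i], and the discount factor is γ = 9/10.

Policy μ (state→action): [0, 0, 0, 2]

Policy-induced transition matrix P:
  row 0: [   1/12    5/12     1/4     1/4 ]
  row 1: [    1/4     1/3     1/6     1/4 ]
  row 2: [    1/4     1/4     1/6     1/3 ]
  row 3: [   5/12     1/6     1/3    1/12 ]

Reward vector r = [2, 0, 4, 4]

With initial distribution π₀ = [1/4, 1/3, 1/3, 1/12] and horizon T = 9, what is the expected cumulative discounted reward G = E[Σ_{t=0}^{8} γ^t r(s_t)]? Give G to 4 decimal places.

G = 14.0417

t=0: π = [0.2500, 0.3333, 0.3333, 0.0833], E[r] = 2.1667, γ^t·E[r] = 2.166667, running G = 2.166667
t=1: π = [0.2222, 0.3125, 0.2014, 0.2639], E[r] = 2.3056, γ^t·E[r] = 2.075000, running G = 4.241667
t=2: π = [0.2569, 0.2911, 0.2292, 0.2228], E[r] = 2.3218, γ^t·E[r] = 1.880625, running G = 6.122292
t=3: π = [0.2443, 0.2985, 0.2252, 0.2320], E[r] = 2.3173, γ^t·E[r] = 1.689328, running G = 7.811620
t=4: π = [0.2479, 0.2963, 0.2257, 0.2301], E[r] = 2.3191, γ^t·E[r] = 1.521534, running G = 9.333154
t=5: π = [0.2470, 0.2968, 0.2257, 0.2305], E[r] = 2.3186, γ^t·E[r] = 1.369109, running G = 10.702263
t=6: π = [0.2472, 0.2967, 0.2257, 0.2304], E[r] = 2.3187, γ^t·E[r] = 1.232259, running G = 11.934522
t=7: π = [0.2472, 0.2967, 0.2257, 0.2304], E[r] = 2.3187, γ^t·E[r] = 1.109020, running G = 13.043542
t=8: π = [0.2472, 0.2967, 0.2257, 0.2304], E[r] = 2.3187, γ^t·E[r] = 0.998121, running G = 14.041663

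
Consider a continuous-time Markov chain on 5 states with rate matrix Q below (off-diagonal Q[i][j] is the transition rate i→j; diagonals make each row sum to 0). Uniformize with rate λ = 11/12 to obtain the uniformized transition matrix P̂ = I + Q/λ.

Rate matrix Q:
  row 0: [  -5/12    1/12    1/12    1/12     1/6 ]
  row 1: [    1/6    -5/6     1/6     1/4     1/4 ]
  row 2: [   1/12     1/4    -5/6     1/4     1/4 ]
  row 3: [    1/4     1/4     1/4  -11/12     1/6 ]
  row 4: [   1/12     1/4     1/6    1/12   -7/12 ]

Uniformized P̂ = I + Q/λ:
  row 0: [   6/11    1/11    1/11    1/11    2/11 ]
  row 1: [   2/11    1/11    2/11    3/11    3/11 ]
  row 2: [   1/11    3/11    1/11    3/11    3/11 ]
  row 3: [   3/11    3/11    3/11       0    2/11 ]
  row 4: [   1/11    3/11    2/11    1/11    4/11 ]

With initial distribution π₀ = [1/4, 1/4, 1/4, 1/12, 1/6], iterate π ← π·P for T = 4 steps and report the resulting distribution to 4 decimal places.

π = [0.2465, 0.1930, 0.1583, 0.1412, 0.2610]

t=0: π = [0.2500, 0.2500, 0.2500, 0.0833, 0.1667]
t=1: π = [0.2424, 0.1818, 0.1439, 0.1742, 0.2576]
t=2: π = [0.2493, 0.1956, 0.1625, 0.1343, 0.2583]
t=3: π = [0.2464, 0.1918, 0.1566, 0.1438, 0.2613]
t=4: π = [0.2465, 0.1930, 0.1583, 0.1412, 0.2610]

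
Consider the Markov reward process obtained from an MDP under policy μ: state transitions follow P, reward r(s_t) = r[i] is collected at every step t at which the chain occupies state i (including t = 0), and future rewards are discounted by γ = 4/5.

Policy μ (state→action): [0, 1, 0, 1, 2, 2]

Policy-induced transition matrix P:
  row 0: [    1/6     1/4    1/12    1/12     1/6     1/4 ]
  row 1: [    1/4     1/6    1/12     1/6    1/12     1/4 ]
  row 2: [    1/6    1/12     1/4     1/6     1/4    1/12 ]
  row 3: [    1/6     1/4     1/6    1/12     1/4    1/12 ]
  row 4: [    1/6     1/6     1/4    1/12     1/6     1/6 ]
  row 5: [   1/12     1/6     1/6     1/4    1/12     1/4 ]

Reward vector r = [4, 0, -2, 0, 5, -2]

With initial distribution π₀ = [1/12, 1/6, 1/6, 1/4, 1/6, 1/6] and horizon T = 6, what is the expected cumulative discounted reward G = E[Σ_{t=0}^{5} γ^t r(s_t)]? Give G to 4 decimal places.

G = 2.6560

t=0: π = [0.0833, 0.1667, 0.1667, 0.2500, 0.1667, 0.1667], E[r] = 0.5000, γ^t·E[r] = 0.500000, running G = 0.500000
t=1: π = [0.1667, 0.1806, 0.1736, 0.1389, 0.1736, 0.1667], E[r] = 0.8542, γ^t·E[r] = 0.683333, running G = 1.183333
t=2: π = [0.1678, 0.1777, 0.1667, 0.1406, 0.1638, 0.1834], E[r] = 0.7899, γ^t·E[r] = 0.505556, running G = 1.688889
t=3: π = [0.1662, 0.1785, 0.1654, 0.1426, 0.1622, 0.1851], E[r] = 0.7745, γ^t·E[r] = 0.396568, running G = 2.085457
t=4: π = [0.1661, 0.1786, 0.1652, 0.1428, 0.1620, 0.1851], E[r] = 0.7738, γ^t·E[r] = 0.316960, running G = 2.402416
t=5: π = [0.1661, 0.1786, 0.1652, 0.1428, 0.1620, 0.1851], E[r] = 0.7739, γ^t·E[r] = 0.253592, running G = 2.656009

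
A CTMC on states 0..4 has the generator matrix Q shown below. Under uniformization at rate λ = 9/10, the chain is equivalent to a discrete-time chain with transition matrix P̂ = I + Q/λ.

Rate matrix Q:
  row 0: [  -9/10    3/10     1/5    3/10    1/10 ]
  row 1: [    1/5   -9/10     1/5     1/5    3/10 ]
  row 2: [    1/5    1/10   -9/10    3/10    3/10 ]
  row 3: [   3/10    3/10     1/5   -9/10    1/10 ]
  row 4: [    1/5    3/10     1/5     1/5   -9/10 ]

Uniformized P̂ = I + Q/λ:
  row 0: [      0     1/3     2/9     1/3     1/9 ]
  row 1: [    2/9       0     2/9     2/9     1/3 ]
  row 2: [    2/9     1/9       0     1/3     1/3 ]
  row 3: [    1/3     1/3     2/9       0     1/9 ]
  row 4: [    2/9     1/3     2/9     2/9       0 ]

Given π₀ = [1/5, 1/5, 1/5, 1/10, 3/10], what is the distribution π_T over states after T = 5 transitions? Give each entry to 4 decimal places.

t=0: π = [0.2000, 0.2000, 0.2000, 0.1000, 0.3000]
t=1: π = [0.1889, 0.2222, 0.1778, 0.2444, 0.1667]
t=2: π = [0.2074, 0.2198, 0.1827, 0.2086, 0.1815]
t=3: π = [0.1993, 0.2195, 0.1816, 0.2192, 0.1804]
t=4: π = [0.2023, 0.2198, 0.1819, 0.2158, 0.1802]
t=5: π = [0.2013, 0.2196, 0.1818, 0.2169, 0.1804]

π = [0.2013, 0.2196, 0.1818, 0.2169, 0.1804]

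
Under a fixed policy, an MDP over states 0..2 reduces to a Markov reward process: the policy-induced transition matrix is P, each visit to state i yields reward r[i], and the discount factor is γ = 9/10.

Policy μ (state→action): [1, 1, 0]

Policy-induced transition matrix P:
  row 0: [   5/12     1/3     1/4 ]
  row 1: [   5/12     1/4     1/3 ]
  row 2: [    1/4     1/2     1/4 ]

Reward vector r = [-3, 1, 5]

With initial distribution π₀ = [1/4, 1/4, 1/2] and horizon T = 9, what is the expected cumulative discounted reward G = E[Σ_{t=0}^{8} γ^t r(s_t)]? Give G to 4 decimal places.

t=0: π = [0.2500, 0.2500, 0.5000], E[r] = 2.0000, γ^t·E[r] = 2.000000, running G = 2.000000
t=1: π = [0.3333, 0.3958, 0.2708], E[r] = 0.7500, γ^t·E[r] = 0.675000, running G = 2.675000
t=2: π = [0.3715, 0.3455, 0.2830], E[r] = 0.6458, γ^t·E[r] = 0.523125, running G = 3.198125
t=3: π = [0.3695, 0.3517, 0.2788], E[r] = 0.6372, γ^t·E[r] = 0.464484, running G = 3.662609
t=4: π = [0.3702, 0.3505, 0.2793], E[r] = 0.6364, γ^t·E[r] = 0.417561, running G = 4.080171
t=5: π = [0.3701, 0.3507, 0.2792], E[r] = 0.6364, γ^t·E[r] = 0.375770, running G = 4.455940
t=6: π = [0.3701, 0.3506, 0.2792], E[r] = 0.6364, γ^t·E[r] = 0.338190, running G = 4.794130
t=7: π = [0.3701, 0.3507, 0.2792], E[r] = 0.6364, γ^t·E[r] = 0.304371, running G = 5.098501
t=8: π = [0.3701, 0.3506, 0.2792], E[r] = 0.6364, γ^t·E[r] = 0.273934, running G = 5.372435

G = 5.3724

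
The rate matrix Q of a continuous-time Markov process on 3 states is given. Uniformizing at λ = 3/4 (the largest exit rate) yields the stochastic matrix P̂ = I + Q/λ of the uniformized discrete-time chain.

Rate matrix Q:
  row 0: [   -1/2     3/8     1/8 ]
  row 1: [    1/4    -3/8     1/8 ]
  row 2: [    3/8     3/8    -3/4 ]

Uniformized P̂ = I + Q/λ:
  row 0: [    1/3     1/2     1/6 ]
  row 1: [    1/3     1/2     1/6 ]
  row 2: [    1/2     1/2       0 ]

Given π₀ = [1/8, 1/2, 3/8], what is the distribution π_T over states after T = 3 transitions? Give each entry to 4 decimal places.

t=0: π = [0.1250, 0.5000, 0.3750]
t=1: π = [0.3958, 0.5000, 0.1042]
t=2: π = [0.3507, 0.5000, 0.1493]
t=3: π = [0.3582, 0.5000, 0.1418]

π = [0.3582, 0.5000, 0.1418]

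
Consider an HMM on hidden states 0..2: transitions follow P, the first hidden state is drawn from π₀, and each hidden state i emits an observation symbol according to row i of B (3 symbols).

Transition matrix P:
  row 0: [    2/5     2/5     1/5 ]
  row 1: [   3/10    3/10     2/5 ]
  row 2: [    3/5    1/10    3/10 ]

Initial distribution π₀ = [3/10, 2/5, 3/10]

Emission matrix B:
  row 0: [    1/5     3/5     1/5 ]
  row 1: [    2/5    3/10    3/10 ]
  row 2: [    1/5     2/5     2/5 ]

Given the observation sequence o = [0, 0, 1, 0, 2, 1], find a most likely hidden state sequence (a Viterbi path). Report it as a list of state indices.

path = [1, 2, 0, 1, 2, 0]

t=0: δ = [6.000e-02, 1.600e-01, 6.000e-02]  (obs o_0=0)
t=1: δ = [9.600e-03, 1.920e-02, 1.280e-02]  ψ = [1, 1, 1]  (obs o_1=0)
t=2: δ = [4.608e-03, 1.728e-03, 3.072e-03]  ψ = [2, 1, 1]  (obs o_2=1)
t=3: δ = [3.686e-04, 7.373e-04, 1.843e-04]  ψ = [0, 0, 0]  (obs o_3=0)
t=4: δ = [4.424e-05, 6.636e-05, 1.180e-04]  ψ = [1, 1, 1]  (obs o_4=2)
t=5: δ = [4.247e-05, 5.972e-06, 1.416e-05]  ψ = [2, 1, 2]  (obs o_5=1)
backtrack: best end state = 0; path = [1, 2, 0, 1, 2, 0]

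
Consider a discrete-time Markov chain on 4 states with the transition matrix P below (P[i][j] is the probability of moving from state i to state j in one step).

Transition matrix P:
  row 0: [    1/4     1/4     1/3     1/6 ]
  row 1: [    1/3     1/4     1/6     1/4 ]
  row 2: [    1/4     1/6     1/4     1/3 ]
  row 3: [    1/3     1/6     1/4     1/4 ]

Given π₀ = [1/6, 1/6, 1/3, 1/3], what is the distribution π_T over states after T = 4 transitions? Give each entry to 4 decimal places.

π = [0.2880, 0.2080, 0.2567, 0.2474]

t=0: π = [0.1667, 0.1667, 0.3333, 0.3333]
t=1: π = [0.2917, 0.1944, 0.2500, 0.2639]
t=2: π = [0.2882, 0.2072, 0.2581, 0.2465]
t=3: π = [0.2878, 0.2079, 0.2568, 0.2475]
t=4: π = [0.2880, 0.2080, 0.2567, 0.2474]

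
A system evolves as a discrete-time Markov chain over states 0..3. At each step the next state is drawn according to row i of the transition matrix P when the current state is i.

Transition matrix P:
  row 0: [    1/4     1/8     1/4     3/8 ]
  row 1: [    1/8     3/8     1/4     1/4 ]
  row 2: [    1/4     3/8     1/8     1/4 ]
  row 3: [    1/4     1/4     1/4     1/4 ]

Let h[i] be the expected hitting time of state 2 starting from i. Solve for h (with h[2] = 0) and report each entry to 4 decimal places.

First-step conditioning: h[2] = 0; for i ≠ 2, h[i] = 1 + Σ_k P[i][k]·h[k].
  h[0] = 1 + 1/4·h[0] + 1/8·h[1] + 3/8·h[3]
  h[1] = 1 + 1/8·h[0] + 3/8·h[1] + 1/4·h[3]
  h[3] = 1 + 1/4·h[0] + 1/4·h[1] + 1/4·h[3]
Solving the 3×3 linear system over states ≠ 2 gives exactly h = [4, 4, 0, 4] (h[2] = 0 is the target).

h = [4.0000, 4.0000, 0.0000, 4.0000]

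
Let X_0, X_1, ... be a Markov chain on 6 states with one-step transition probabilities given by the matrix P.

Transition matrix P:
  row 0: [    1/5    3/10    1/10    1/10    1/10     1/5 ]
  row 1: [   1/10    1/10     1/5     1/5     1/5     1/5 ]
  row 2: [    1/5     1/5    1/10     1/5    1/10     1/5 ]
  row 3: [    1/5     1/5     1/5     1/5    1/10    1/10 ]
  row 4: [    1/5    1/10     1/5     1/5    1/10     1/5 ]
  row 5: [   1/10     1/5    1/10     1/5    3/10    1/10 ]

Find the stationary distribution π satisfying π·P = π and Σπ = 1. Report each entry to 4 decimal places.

Balance equations π_j = Σ_i π_i·P[i][j]:
  π_0 = 1/5·π_0 + 1/10·π_1 + 1/5·π_2 + 1/5·π_3 + 1/5·π_4 + 1/10·π_5
  π_1 = 3/10·π_0 + 1/10·π_1 + 1/5·π_2 + 1/5·π_3 + 1/10·π_4 + 1/5·π_5
  π_2 = 1/10·π_0 + 1/5·π_1 + 1/10·π_2 + 1/5·π_3 + 1/5·π_4 + 1/10·π_5
  π_3 = 1/10·π_0 + 1/5·π_1 + 1/5·π_2 + 1/5·π_3 + 1/5·π_4 + 1/5·π_5
  π_4 = 1/10·π_0 + 1/5·π_1 + 1/10·π_2 + 1/10·π_3 + 1/10·π_4 + 3/10·π_5
  normalize: π_0 + π_1 + π_2 + π_3 + π_4 + π_5 = 1
Solving the linear system gives exactly π = [20368/123309, 7525/41103, 6239/41103, 22625/123309, 18661/123309, 20363/123309].

π = [0.1652, 0.1831, 0.1518, 0.1835, 0.1513, 0.1651]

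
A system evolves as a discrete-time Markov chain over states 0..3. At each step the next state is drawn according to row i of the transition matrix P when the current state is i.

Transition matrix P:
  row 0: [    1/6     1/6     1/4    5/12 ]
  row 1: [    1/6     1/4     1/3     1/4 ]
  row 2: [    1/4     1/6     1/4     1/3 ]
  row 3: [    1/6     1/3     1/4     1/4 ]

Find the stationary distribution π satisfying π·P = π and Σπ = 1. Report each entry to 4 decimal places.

π = [0.1891, 0.2371, 0.2698, 0.3040]

Balance equations π_j = Σ_i π_i·P[i][j]:
  π_0 = 1/6·π_0 + 1/6·π_1 + 1/4·π_2 + 1/6·π_3
  π_1 = 1/6·π_0 + 1/4·π_1 + 1/6·π_2 + 1/3·π_3
  π_2 = 1/4·π_0 + 1/3·π_1 + 1/4·π_2 + 1/4·π_3
  normalize: π_0 + π_1 + π_2 + π_3 = 1
Solving the linear system gives exactly π = [359/1898, 225/949, 256/949, 577/1898].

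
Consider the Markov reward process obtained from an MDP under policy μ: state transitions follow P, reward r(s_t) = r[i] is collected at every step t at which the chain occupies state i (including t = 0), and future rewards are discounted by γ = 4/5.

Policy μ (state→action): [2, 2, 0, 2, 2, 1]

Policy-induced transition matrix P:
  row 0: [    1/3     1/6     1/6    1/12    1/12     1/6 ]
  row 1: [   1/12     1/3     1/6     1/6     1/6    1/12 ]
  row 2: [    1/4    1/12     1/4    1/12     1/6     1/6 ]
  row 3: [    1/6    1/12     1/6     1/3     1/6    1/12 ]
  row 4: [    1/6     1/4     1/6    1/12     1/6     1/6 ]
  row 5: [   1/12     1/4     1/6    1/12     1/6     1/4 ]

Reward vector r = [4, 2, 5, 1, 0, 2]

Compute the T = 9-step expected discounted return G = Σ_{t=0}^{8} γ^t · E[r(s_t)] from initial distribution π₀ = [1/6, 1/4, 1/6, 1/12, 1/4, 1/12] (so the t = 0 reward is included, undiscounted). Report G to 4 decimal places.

G = 10.4860

t=0: π = [0.1667, 0.2500, 0.1667, 0.0833, 0.2500, 0.0833], E[r] = 2.2500, γ^t·E[r] = 2.250000, running G = 2.250000
t=1: π = [0.1806, 0.2153, 0.1806, 0.1250, 0.1528, 0.1458], E[r] = 2.4722, γ^t·E[r] = 1.977778, running G = 4.227778
t=2: π = [0.1817, 0.2020, 0.1817, 0.1325, 0.1516, 0.1505], E[r] = 2.4728, γ^t·E[r] = 1.582593, running G = 5.810370
t=3: π = [0.1827, 0.1993, 0.1818, 0.1333, 0.1515, 0.1513], E[r] = 2.4745, γ^t·E[r] = 1.266963, running G = 7.077333
t=4: π = [0.1831, 0.1989, 0.1818, 0.1333, 0.1514, 0.1516], E[r] = 2.4754, γ^t·E[r] = 1.013928, running G = 8.091261
t=5: π = [0.1831, 0.1988, 0.1818, 0.1332, 0.1514, 0.1516], E[r] = 2.4757, γ^t·E[r] = 0.811223, running G = 8.902484
t=6: π = [0.1831, 0.1988, 0.1818, 0.1332, 0.1514, 0.1516], E[r] = 2.4757, γ^t·E[r] = 0.648993, running G = 9.551477
t=7: π = [0.1831, 0.1988, 0.1818, 0.1332, 0.1514, 0.1516], E[r] = 2.4757, γ^t·E[r] = 0.519196, running G = 10.070673
t=8: π = [0.1831, 0.1988, 0.1818, 0.1332, 0.1514, 0.1516], E[r] = 2.4757, γ^t·E[r] = 0.415357, running G = 10.486029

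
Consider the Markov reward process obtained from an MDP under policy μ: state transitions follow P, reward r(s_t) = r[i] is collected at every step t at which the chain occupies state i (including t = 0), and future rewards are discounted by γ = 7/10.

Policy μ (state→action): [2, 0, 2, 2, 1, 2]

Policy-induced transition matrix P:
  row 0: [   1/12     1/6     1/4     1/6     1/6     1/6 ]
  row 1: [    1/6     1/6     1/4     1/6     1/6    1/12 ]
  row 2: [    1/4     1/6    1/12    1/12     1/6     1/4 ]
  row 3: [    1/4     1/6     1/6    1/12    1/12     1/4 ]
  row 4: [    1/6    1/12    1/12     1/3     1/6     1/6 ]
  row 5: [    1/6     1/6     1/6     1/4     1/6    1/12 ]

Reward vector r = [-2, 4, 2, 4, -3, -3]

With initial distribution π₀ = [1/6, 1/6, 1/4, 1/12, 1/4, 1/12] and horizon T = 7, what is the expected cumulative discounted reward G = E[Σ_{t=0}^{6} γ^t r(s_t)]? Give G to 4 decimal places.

t=0: π = [0.1667, 0.1667, 0.2500, 0.0833, 0.2500, 0.0833], E[r] = 0.1667, γ^t·E[r] = 0.166667, running G = 0.166667
t=1: π = [0.1806, 0.1458, 0.1528, 0.1875, 0.1597, 0.1736], E[r] = 0.2778, γ^t·E[r] = 0.194444, running G = 0.361111
t=2: π = [0.1800, 0.1534, 0.1678, 0.1794, 0.1510, 0.1684], E[r] = 0.3484, γ^t·E[r] = 0.170706, running G = 0.531817
t=3: π = [0.1806, 0.1541, 0.1679, 0.1769, 0.1517, 0.1688], E[r] = 0.3371, γ^t·E[r] = 0.115624, running G = 0.647441
t=4: π = [0.1804, 0.1540, 0.1679, 0.1773, 0.1519, 0.1685], E[r] = 0.3391, γ^t·E[r] = 0.081425, running G = 0.728865
t=5: π = [0.1804, 0.1540, 0.1679, 0.1773, 0.1519, 0.1686], E[r] = 0.3387, γ^t·E[r] = 0.056919, running G = 0.785784
t=6: π = [0.1804, 0.1540, 0.1679, 0.1773, 0.1519, 0.1685], E[r] = 0.3388, γ^t·E[r] = 0.039855, running G = 0.825639

G = 0.8256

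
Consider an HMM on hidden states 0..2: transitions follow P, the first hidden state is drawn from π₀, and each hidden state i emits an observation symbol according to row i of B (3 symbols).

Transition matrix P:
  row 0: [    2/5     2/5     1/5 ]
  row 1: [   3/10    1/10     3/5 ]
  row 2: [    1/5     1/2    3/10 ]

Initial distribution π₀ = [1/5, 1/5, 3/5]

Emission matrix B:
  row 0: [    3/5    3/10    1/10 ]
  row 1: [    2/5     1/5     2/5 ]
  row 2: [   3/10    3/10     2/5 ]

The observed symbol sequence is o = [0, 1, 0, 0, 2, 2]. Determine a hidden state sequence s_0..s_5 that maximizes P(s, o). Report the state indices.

path = [0, 0, 0, 0, 1, 2]

t=0: δ = [1.200e-01, 8.000e-02, 1.800e-01]  (obs o_0=0)
t=1: δ = [1.440e-02, 1.800e-02, 1.620e-02]  ψ = [0, 2, 2]  (obs o_1=1)
t=2: δ = [3.456e-03, 3.240e-03, 3.240e-03]  ψ = [0, 2, 1]  (obs o_2=0)
t=3: δ = [8.294e-04, 6.480e-04, 5.832e-04]  ψ = [0, 2, 1]  (obs o_3=0)
t=4: δ = [3.318e-05, 1.327e-04, 1.555e-04]  ψ = [0, 0, 1]  (obs o_4=2)
t=5: δ = [3.981e-06, 3.110e-05, 3.185e-05]  ψ = [1, 2, 1]  (obs o_5=2)
backtrack: best end state = 2; path = [0, 0, 0, 0, 1, 2]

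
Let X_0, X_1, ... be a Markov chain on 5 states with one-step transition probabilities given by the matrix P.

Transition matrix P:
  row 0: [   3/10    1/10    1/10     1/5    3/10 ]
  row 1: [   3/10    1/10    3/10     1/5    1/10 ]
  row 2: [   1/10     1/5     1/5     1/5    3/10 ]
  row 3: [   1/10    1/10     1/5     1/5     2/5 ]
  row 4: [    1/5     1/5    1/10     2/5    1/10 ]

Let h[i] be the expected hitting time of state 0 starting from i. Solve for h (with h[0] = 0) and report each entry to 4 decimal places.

h = [0.0000, 5.3314, 6.3996, 6.4540, 5.8754]

First-step conditioning: h[0] = 0; for i ≠ 0, h[i] = 1 + Σ_k P[i][k]·h[k].
  h[1] = 1 + 1/10·h[1] + 3/10·h[2] + 1/5·h[3] + 1/10·h[4]
  h[2] = 1 + 1/5·h[1] + 1/5·h[2] + 1/5·h[3] + 3/10·h[4]
  h[3] = 1 + 1/10·h[1] + 1/5·h[2] + 1/5·h[3] + 2/5·h[4]
  h[4] = 1 + 1/5·h[1] + 1/10·h[2] + 2/5·h[3] + 1/10·h[4]
Solving the 4×4 linear system over states ≠ 0 gives exactly h = [0, 5390/1011, 6470/1011, 2175/337, 1980/337] (h[0] = 0 is the target).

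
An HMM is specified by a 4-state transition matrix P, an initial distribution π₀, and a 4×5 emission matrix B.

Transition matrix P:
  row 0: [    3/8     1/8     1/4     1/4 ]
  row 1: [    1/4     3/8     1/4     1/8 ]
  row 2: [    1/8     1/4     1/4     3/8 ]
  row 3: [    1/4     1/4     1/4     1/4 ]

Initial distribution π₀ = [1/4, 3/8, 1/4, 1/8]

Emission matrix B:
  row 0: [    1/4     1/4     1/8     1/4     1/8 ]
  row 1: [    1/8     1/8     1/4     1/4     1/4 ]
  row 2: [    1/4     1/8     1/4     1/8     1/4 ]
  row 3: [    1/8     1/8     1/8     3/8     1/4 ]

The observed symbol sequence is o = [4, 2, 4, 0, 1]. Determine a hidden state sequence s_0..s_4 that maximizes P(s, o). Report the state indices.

path = [1, 1, 1, 0, 0]

t=0: δ = [3.125e-02, 9.375e-02, 6.250e-02, 3.125e-02]  (obs o_0=4)
t=1: δ = [2.930e-03, 8.789e-03, 5.859e-03, 2.930e-03]  ψ = [1, 1, 1, 2]  (obs o_1=2)
t=2: δ = [2.747e-04, 8.240e-04, 5.493e-04, 5.493e-04]  ψ = [1, 1, 1, 2]  (obs o_2=4)
t=3: δ = [5.150e-05, 3.862e-05, 5.150e-05, 2.575e-05]  ψ = [1, 1, 1, 2]  (obs o_3=0)
t=4: δ = [4.828e-06, 1.810e-06, 1.609e-06, 2.414e-06]  ψ = [0, 1, 0, 2]  (obs o_4=1)
backtrack: best end state = 0; path = [1, 1, 1, 0, 0]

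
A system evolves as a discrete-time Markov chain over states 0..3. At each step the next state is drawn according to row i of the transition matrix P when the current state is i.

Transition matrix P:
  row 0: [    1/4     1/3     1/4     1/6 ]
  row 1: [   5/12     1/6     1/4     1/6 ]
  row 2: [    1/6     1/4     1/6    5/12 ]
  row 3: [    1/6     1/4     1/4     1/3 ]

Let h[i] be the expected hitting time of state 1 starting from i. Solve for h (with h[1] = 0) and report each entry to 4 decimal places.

First-step conditioning: h[1] = 0; for i ≠ 1, h[i] = 1 + Σ_k P[i][k]·h[k].
  h[0] = 1 + 1/4·h[0] + 1/4·h[2] + 1/6·h[3]
  h[2] = 1 + 1/6·h[0] + 1/6·h[2] + 5/12·h[3]
  h[3] = 1 + 1/6·h[0] + 1/4·h[2] + 1/3·h[3]
Solving the 3×3 linear system over states ≠ 1 gives exactly h = [24/7, 0, 132/35, 132/35] (h[1] = 0 is the target).

h = [3.4286, 0.0000, 3.7714, 3.7714]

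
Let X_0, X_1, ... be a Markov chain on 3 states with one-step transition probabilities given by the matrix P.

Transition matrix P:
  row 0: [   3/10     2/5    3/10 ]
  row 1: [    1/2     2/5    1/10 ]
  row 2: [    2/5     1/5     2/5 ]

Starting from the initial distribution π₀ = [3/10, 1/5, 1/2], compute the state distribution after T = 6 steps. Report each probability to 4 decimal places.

π = [0.3953, 0.3488, 0.2559]

t=0: π = [0.3000, 0.2000, 0.5000]
t=1: π = [0.3900, 0.3000, 0.3100]
t=2: π = [0.3910, 0.3380, 0.2710]
t=3: π = [0.3947, 0.3458, 0.2595]
t=4: π = [0.3951, 0.3481, 0.2568]
t=5: π = [0.3953, 0.3486, 0.2561]
t=6: π = [0.3953, 0.3488, 0.2559]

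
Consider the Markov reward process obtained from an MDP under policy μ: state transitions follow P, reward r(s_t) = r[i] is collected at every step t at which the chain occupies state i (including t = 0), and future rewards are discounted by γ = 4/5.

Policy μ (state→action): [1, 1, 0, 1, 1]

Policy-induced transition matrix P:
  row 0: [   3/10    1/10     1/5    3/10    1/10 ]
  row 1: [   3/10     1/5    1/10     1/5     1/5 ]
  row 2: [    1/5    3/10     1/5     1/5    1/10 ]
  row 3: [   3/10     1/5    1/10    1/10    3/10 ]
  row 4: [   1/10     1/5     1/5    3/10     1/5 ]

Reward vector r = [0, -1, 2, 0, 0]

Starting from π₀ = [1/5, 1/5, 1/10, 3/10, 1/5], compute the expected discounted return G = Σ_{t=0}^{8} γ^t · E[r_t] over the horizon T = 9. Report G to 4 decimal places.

t=0: π = [0.2000, 0.2000, 0.1000, 0.3000, 0.2000], E[r] = 0.0000, γ^t·E[r] = 0.000000, running G = 0.000000
t=1: π = [0.2500, 0.1900, 0.1500, 0.2100, 0.2000], E[r] = 0.1100, γ^t·E[r] = 0.088000, running G = 0.088000
t=2: π = [0.2450, 0.1900, 0.1600, 0.2240, 0.1810], E[r] = 0.1300, γ^t·E[r] = 0.083200, running G = 0.171200
t=3: π = [0.2478, 0.1915, 0.1586, 0.2202, 0.1819], E[r] = 0.1257, γ^t·E[r] = 0.064358, running G = 0.235558
t=4: π = [0.2478, 0.1911, 0.1588, 0.2210, 0.1814], E[r] = 0.1266, γ^t·E[r] = 0.051847, running G = 0.287406
t=5: π = [0.2478, 0.1911, 0.1588, 0.2208, 0.1814], E[r] = 0.1265, γ^t·E[r] = 0.041447, running G = 0.328853
t=6: π = [0.2478, 0.1911, 0.1588, 0.2208, 0.1814], E[r] = 0.1265, γ^t·E[r] = 0.033166, running G = 0.362019
t=7: π = [0.2478, 0.1911, 0.1588, 0.2208, 0.1814], E[r] = 0.1265, γ^t·E[r] = 0.026532, running G = 0.388551
t=8: π = [0.2478, 0.1911, 0.1588, 0.2208, 0.1814], E[r] = 0.1265, γ^t·E[r] = 0.021226, running G = 0.409777

G = 0.4098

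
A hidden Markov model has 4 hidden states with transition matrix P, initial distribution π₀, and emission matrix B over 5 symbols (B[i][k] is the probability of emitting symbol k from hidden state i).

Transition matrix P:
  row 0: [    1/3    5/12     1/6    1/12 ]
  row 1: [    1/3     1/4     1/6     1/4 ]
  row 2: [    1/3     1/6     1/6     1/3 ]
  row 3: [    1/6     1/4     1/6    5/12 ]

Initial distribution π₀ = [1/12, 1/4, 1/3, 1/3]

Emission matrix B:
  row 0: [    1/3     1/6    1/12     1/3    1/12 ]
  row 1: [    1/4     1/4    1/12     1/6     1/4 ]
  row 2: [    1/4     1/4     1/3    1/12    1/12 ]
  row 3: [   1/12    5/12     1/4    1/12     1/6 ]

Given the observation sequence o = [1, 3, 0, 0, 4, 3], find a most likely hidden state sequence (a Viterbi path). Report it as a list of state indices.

path = [2, 0, 0, 0, 1, 0]

t=0: δ = [1.389e-02, 6.250e-02, 8.333e-02, 1.389e-01]  (obs o_0=1)
t=1: δ = [9.259e-03, 5.787e-03, 1.929e-03, 4.823e-03]  ψ = [2, 3, 3, 3]  (obs o_1=3)
t=2: δ = [1.029e-03, 9.645e-04, 3.858e-04, 1.674e-04]  ψ = [0, 0, 0, 3]  (obs o_2=0)
t=3: δ = [1.143e-04, 1.072e-04, 4.287e-05, 2.009e-05]  ψ = [0, 0, 0, 1]  (obs o_3=0)
t=4: δ = [3.175e-06, 1.191e-05, 1.588e-06, 4.465e-06]  ψ = [0, 0, 0, 1]  (obs o_4=4)
t=5: δ = [1.323e-06, 4.961e-07, 1.654e-07, 2.481e-07]  ψ = [1, 1, 1, 1]  (obs o_5=3)
backtrack: best end state = 0; path = [2, 0, 0, 0, 1, 0]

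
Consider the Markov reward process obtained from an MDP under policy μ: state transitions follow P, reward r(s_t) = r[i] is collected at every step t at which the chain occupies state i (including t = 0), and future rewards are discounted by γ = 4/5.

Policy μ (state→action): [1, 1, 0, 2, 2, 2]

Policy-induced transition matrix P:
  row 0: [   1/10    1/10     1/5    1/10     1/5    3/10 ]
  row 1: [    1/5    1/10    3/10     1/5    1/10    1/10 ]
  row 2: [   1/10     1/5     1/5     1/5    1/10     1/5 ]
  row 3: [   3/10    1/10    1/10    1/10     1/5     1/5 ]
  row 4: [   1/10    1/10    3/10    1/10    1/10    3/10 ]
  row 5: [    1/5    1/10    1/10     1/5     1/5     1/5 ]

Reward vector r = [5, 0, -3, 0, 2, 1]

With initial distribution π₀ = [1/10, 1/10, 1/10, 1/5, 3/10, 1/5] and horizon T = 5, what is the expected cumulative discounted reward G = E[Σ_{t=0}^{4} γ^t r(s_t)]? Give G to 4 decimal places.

G = 2.8377

t=0: π = [0.1000, 0.1000, 0.1000, 0.2000, 0.3000, 0.2000], E[r] = 1.0000, γ^t·E[r] = 1.000000, running G = 1.000000
t=1: π = [0.1700, 0.1100, 0.2000, 0.1400, 0.1500, 0.2300], E[r] = 0.7800, γ^t·E[r] = 0.624000, running G = 1.624000
t=2: π = [0.1620, 0.1200, 0.1890, 0.1540, 0.1540, 0.2210], E[r] = 0.7720, γ^t·E[r] = 0.494080, running G = 2.118080
t=3: π = [0.1649, 0.1189, 0.1899, 0.1530, 0.1537, 0.2196], E[r] = 0.7818, γ^t·E[r] = 0.400282, running G = 2.518362
t=4: π = [0.1645, 0.1190, 0.1900, 0.1528, 0.1538, 0.2200], E[r] = 0.7797, γ^t·E[r] = 0.319373, running G = 2.837735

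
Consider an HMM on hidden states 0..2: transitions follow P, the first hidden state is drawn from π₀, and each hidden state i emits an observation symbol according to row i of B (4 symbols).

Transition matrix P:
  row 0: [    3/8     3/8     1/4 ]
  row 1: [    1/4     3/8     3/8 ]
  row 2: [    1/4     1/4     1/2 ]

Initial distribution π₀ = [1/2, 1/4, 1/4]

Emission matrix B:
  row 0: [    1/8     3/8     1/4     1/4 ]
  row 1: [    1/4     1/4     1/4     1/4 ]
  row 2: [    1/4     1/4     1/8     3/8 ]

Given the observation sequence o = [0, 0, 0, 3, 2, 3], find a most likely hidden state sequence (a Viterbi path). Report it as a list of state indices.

path = [2, 2, 2, 2, 2, 2]

t=0: δ = [6.250e-02, 6.250e-02, 6.250e-02]  (obs o_0=0)
t=1: δ = [2.930e-03, 5.859e-03, 7.812e-03]  ψ = [0, 0, 2]  (obs o_1=0)
t=2: δ = [2.441e-04, 5.493e-04, 9.766e-04]  ψ = [2, 1, 2]  (obs o_2=0)
t=3: δ = [6.104e-05, 6.104e-05, 1.831e-04]  ψ = [2, 2, 2]  (obs o_3=3)
t=4: δ = [1.144e-05, 1.144e-05, 1.144e-05]  ψ = [2, 2, 2]  (obs o_4=2)
t=5: δ = [1.073e-06, 1.073e-06, 2.146e-06]  ψ = [0, 0, 2]  (obs o_5=3)
backtrack: best end state = 2; path = [2, 2, 2, 2, 2, 2]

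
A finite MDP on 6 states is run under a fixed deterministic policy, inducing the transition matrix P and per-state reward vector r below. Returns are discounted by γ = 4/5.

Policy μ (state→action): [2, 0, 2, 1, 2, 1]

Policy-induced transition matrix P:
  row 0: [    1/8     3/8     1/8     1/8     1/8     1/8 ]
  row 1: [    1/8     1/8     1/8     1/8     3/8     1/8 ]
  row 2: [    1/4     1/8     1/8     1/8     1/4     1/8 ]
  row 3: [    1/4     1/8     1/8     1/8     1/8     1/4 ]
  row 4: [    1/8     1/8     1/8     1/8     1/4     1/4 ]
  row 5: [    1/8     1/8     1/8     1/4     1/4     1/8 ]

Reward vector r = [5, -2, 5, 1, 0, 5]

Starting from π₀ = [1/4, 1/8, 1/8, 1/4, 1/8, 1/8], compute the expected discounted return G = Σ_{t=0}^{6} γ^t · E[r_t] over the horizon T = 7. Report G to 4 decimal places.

t=0: π = [0.2500, 0.1250, 0.1250, 0.2500, 0.1250, 0.1250], E[r] = 2.5000, γ^t·E[r] = 2.500000, running G = 2.500000
t=1: π = [0.1719, 0.1875, 0.1250, 0.1406, 0.2031, 0.1719], E[r] = 2.1094, γ^t·E[r] = 1.687500, running G = 4.187500
t=2: π = [0.1582, 0.1680, 0.1250, 0.1465, 0.2344, 0.1680], E[r] = 2.0664, γ^t·E[r] = 1.322500, running G = 5.510000
t=3: π = [0.1589, 0.1646, 0.1250, 0.1460, 0.2329, 0.1726], E[r] = 2.0996, γ^t·E[r] = 1.075000, running G = 6.585000
t=4: π = [0.1589, 0.1647, 0.1250, 0.1466, 0.2325, 0.1724], E[r] = 2.0983, γ^t·E[r] = 0.859463, running G = 7.444463
t=5: π = [0.1589, 0.1647, 0.1250, 0.1465, 0.2324, 0.1724], E[r] = 2.0987, γ^t·E[r] = 0.687714, running G = 8.132176
t=6: π = [0.1589, 0.1647, 0.1250, 0.1465, 0.2324, 0.1724], E[r] = 2.0986, γ^t·E[r] = 0.550145, running G = 8.682321

G = 8.6823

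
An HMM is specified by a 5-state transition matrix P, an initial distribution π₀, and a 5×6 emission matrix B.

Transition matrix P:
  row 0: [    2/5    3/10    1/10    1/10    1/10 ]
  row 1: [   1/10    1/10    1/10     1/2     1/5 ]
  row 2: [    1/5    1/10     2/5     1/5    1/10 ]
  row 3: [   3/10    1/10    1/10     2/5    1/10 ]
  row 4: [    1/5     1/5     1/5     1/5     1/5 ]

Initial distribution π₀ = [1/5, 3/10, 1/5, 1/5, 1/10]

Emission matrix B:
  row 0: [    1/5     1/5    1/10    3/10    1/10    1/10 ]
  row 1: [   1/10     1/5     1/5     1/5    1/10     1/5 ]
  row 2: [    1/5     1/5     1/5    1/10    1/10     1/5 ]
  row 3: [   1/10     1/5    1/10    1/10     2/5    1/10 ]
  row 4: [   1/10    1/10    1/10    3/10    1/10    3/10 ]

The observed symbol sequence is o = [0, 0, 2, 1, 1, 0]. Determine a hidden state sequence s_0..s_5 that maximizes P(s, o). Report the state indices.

t=0: δ = [4.000e-02, 3.000e-02, 4.000e-02, 2.000e-02, 1.000e-02]  (obs o_0=0)
t=1: δ = [3.200e-03, 1.200e-03, 3.200e-03, 1.500e-03, 6.000e-04]  ψ = [0, 0, 2, 1, 1]  (obs o_1=0)
t=2: δ = [1.280e-04, 1.920e-04, 2.560e-04, 6.400e-05, 3.200e-05]  ψ = [0, 0, 2, 2, 0]  (obs o_2=2)
t=3: δ = [1.024e-05, 7.680e-06, 2.048e-05, 1.920e-05, 3.840e-06]  ψ = [0, 0, 2, 1, 1]  (obs o_3=1)
t=4: δ = [1.152e-06, 6.144e-07, 1.638e-06, 1.536e-06, 2.048e-07]  ψ = [3, 0, 2, 3, 2]  (obs o_4=1)
t=5: δ = [9.216e-08, 3.456e-08, 1.311e-07, 6.144e-08, 1.638e-08]  ψ = [0, 0, 2, 3, 2]  (obs o_5=0)
backtrack: best end state = 2; path = [2, 2, 2, 2, 2, 2]

path = [2, 2, 2, 2, 2, 2]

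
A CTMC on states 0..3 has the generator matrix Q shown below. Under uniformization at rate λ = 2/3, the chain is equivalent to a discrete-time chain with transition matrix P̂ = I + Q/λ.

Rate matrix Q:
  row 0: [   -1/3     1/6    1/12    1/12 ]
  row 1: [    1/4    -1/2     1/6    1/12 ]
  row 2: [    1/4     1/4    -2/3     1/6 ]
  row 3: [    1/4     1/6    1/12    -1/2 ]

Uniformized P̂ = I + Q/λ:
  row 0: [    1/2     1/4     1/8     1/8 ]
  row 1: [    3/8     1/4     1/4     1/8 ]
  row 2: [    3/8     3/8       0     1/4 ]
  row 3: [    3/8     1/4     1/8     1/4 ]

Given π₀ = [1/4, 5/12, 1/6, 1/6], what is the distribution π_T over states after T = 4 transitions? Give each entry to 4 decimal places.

π = [0.4285, 0.2677, 0.1408, 0.1630]

t=0: π = [0.2500, 0.4167, 0.1667, 0.1667]
t=1: π = [0.4063, 0.2708, 0.1563, 0.1667]
t=2: π = [0.4258, 0.2695, 0.1393, 0.1654]
t=3: π = [0.4282, 0.2674, 0.1413, 0.1631]
t=4: π = [0.4285, 0.2677, 0.1408, 0.1630]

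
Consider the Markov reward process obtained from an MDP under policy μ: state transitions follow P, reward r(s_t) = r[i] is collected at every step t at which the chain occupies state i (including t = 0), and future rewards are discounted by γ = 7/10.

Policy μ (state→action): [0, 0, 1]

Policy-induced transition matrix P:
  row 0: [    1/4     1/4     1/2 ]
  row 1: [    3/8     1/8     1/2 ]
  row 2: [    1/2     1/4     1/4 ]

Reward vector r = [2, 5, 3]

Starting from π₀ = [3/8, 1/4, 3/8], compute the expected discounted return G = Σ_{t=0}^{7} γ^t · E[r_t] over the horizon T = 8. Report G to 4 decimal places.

G = 9.6883

t=0: π = [0.3750, 0.2500, 0.3750], E[r] = 3.1250, γ^t·E[r] = 3.125000, running G = 3.125000
t=1: π = [0.3750, 0.2188, 0.4063], E[r] = 3.0625, γ^t·E[r] = 2.143750, running G = 5.268750
t=2: π = [0.3789, 0.2227, 0.3984], E[r] = 3.0664, γ^t·E[r] = 1.502539, running G = 6.771289
t=3: π = [0.3774, 0.2222, 0.4004], E[r] = 3.0669, γ^t·E[r] = 1.051945, running G = 7.823234
t=4: π = [0.3779, 0.2222, 0.3999], E[r] = 3.0666, γ^t·E[r] = 0.736288, running G = 8.559522
t=5: π = [0.3778, 0.2222, 0.4000], E[r] = 3.0667, γ^t·E[r] = 0.515418, running G = 9.074940
t=6: π = [0.3778, 0.2222, 0.4000], E[r] = 3.0667, γ^t·E[r] = 0.360790, running G = 9.435730
t=7: π = [0.3778, 0.2222, 0.4000], E[r] = 3.0667, γ^t·E[r] = 0.252553, running G = 9.688283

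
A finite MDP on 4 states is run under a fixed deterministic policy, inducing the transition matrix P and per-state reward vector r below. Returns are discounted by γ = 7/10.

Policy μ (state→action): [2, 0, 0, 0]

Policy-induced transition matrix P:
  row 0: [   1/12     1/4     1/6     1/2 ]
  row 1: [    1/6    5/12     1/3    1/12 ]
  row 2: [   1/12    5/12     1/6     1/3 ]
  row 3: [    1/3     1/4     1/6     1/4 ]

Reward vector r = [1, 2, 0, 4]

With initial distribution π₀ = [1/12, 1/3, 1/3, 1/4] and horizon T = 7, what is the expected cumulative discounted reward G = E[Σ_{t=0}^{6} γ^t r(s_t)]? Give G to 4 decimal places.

t=0: π = [0.0833, 0.3333, 0.3333, 0.2500], E[r] = 1.7500, γ^t·E[r] = 1.750000, running G = 1.750000
t=1: π = [0.1736, 0.3611, 0.2222, 0.2431], E[r] = 1.8681, γ^t·E[r] = 1.307639, running G = 3.057639
t=2: π = [0.1742, 0.3472, 0.2269, 0.2517], E[r] = 1.8756, γ^t·E[r] = 0.919034, running G = 3.976672
t=3: π = [0.1752, 0.3457, 0.2245, 0.2546], E[r] = 1.8849, γ^t·E[r] = 0.646516, running G = 4.623188
t=4: π = [0.1758, 0.3450, 0.2243, 0.2549], E[r] = 1.8855, γ^t·E[r] = 0.452697, running G = 5.075886
t=5: π = [0.1758, 0.3449, 0.2242, 0.2551], E[r] = 1.8861, γ^t·E[r] = 0.316998, running G = 5.392883
t=6: π = [0.1759, 0.3448, 0.2241, 0.2552], E[r] = 1.8862, γ^t·E[r] = 0.221904, running G = 5.614787

G = 5.6148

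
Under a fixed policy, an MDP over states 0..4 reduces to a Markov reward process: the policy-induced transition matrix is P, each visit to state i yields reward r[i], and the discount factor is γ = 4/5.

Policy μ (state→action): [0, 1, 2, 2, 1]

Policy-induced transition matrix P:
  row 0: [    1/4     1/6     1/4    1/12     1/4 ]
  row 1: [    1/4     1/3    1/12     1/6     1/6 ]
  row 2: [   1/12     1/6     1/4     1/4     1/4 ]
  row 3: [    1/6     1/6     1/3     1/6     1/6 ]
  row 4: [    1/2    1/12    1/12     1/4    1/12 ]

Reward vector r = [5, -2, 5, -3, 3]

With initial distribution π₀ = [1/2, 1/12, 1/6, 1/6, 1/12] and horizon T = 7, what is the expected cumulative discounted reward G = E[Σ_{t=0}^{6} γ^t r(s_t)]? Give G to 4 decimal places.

t=0: π = [0.5000, 0.0833, 0.1667, 0.1667, 0.0833], E[r] = 2.9167, γ^t·E[r] = 2.916667, running G = 2.916667
t=1: π = [0.2292, 0.1736, 0.2361, 0.1458, 0.2153], E[r] = 2.1875, γ^t·E[r] = 1.750000, running G = 4.666667
t=2: π = [0.2523, 0.1777, 0.1973, 0.1852, 0.1875], E[r] = 1.8999, γ^t·E[r] = 1.215926, running G = 5.882593
t=3: π = [0.2486, 0.1807, 0.2046, 0.1777, 0.1885], E[r] = 1.9367, γ^t·E[r] = 0.991605, running G = 6.874198
t=4: π = [0.2482, 0.1811, 0.2033, 0.1787, 0.1887], E[r] = 1.9254, γ^t·E[r] = 0.788650, running G = 7.662848
t=5: π = [0.2484, 0.1811, 0.2033, 0.1786, 0.1886], E[r] = 1.9259, γ^t·E[r] = 0.631066, running G = 8.293914
t=6: π = [0.2484, 0.1811, 0.2033, 0.1786, 0.1886], E[r] = 1.9259, γ^t·E[r] = 0.504862, running G = 8.798775

G = 8.7988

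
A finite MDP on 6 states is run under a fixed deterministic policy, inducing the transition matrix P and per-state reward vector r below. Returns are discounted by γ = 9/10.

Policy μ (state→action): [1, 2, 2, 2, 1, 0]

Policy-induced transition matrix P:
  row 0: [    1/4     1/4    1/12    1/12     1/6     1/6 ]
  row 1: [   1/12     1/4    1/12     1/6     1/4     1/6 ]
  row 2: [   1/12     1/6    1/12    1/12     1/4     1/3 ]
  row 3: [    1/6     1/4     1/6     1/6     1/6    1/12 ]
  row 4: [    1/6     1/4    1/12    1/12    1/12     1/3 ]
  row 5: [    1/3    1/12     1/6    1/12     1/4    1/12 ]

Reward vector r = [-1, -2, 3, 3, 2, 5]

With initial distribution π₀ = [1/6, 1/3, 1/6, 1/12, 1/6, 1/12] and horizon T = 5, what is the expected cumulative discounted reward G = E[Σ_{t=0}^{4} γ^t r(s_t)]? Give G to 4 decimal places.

G = 5.0760

t=0: π = [0.1667, 0.3333, 0.1667, 0.0833, 0.1667, 0.0833], E[r] = 0.6667, γ^t·E[r] = 0.666667, running G = 0.666667
t=1: π = [0.1528, 0.2222, 0.0972, 0.1181, 0.2014, 0.2083], E[r] = 1.4931, γ^t·E[r] = 1.343750, running G = 2.010417
t=2: π = [0.1875, 0.2072, 0.1105, 0.1117, 0.1939, 0.1892], E[r] = 1.3987, γ^t·E[r] = 1.132969, running G = 3.143385
t=3: π = [0.1874, 0.2092, 0.1084, 0.1099, 0.1928, 0.1923], E[r] = 1.3962, γ^t·E[r] = 1.017844, running G = 4.161229
t=4: π = [0.1879, 0.2089, 0.1085, 0.1099, 0.1931, 0.1917], E[r] = 1.3942, γ^t·E[r] = 0.914762, running G = 5.075991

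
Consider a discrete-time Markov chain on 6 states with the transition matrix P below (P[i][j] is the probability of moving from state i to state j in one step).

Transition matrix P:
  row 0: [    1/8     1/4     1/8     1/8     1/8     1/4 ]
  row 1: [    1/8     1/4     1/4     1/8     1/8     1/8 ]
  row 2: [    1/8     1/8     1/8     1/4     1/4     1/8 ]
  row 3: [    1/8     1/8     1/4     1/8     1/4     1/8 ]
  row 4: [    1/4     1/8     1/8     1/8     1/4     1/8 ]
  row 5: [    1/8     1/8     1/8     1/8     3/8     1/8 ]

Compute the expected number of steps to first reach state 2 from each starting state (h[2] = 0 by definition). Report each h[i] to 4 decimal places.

h = [6.0935, 5.3184, 0.0000, 5.4272, 6.1889, 6.2009]

First-step conditioning: h[2] = 0; for i ≠ 2, h[i] = 1 + Σ_k P[i][k]·h[k].
  h[0] = 1 + 1/8·h[0] + 1/4·h[1] + 1/8·h[3] + 1/8·h[4] + 1/4·h[5]
  h[1] = 1 + 1/8·h[0] + 1/4·h[1] + 1/8·h[3] + 1/8·h[4] + 1/8·h[5]
  h[3] = 1 + 1/8·h[0] + 1/8·h[1] + 1/8·h[3] + 1/4·h[4] + 1/8·h[5]
  h[4] = 1 + 1/4·h[0] + 1/8·h[1] + 1/8·h[3] + 1/4·h[4] + 1/8·h[5]
  h[5] = 1 + 1/8·h[0] + 1/8·h[1] + 1/8·h[3] + 3/8·h[4] + 1/8·h[5]
Solving the 5×5 linear system over states ≠ 2 gives exactly h = [32704/5367, 28544/5367, 0, 29128/5367, 11072/1789, 33280/5367] (h[2] = 0 is the target).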